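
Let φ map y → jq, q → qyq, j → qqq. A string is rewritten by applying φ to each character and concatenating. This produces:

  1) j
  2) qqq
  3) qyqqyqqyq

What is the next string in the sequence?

qyqjqqyqqyqjqqyqqyqjqqyq

Expanding qyqqyqqyq: q→qyq, y→jq, q→qyq, q→qyq, y→jq, q→qyq, q→qyq, y→jq, q→qyq. Concatenated: qyq jq qyq qyq jq qyq qyq jq qyq.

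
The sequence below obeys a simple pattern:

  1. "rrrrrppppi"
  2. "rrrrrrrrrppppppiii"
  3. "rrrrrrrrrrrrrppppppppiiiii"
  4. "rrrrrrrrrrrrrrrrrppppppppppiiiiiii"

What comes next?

rrrrrrrrrrrrrrrrrrrrrppppppppppppiiiiiiiii

Each string has the form r^{4n+1} p^{2n+2} i^{2n-1} (n = 1, 2, …).
For the next term, n = 5, so the run lengths are 21, 12, 9.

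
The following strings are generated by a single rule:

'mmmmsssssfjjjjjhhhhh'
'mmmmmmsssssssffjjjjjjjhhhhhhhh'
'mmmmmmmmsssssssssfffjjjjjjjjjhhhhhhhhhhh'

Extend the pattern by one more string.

mmmmmmmmmmsssssssssssffffjjjjjjjjjjjhhhhhhhhhhhhhh

Each string has the form m^{2n+2} s^{2n+3} f^{n} j^{2n+3} h^{3n+2} (n = 1, 2, …).
Setting n = 4 gives 10, 11, 4, 11, 14 characters in each block.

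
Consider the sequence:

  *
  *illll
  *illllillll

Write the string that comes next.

The strings grow by a fixed suffix illll each time.
Applying this once more to *illllillll:

*illllillllillll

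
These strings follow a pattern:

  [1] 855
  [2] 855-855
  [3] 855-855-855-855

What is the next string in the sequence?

855-855-855-855-855-855-855-855

s(k+1) = s(k)·-·s(k) — each term doubles the last with '-' between the halves.
One more doubling of 855-855-855-855 gives the answer.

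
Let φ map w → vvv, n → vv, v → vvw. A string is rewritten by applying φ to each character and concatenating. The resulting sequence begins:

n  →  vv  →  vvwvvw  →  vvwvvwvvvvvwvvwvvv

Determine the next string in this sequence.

φ(vvwvvwvvvvvwvvwvvv) expands symbol-by-symbol to vvw vvw vvv vvw vvw vvv vvw vvw vvw vvw vvw vvv vvw vvw vvv vvw vvw vvw; joining the 18 pieces gives the next term.

vvwvvwvvvvvwvvwvvvvvwvvwvvwvvwvvwvvvvvwvvwvvvvvwvvwvvw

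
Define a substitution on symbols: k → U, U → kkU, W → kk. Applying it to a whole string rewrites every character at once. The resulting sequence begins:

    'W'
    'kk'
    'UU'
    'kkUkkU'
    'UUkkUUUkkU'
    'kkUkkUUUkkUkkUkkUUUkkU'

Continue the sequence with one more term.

Replace each of the 22 characters of kkUkkUUUkkUkkUkkUUUkkU in place — U U kkU U U kkU kkU kkU U U kkU U U kkU U U kkU kkU kkU U U kkU — and concatenate.

UUkkUUUkkUkkUkkUUUkkUUUkkUUUkkUkkUkkUUUkkU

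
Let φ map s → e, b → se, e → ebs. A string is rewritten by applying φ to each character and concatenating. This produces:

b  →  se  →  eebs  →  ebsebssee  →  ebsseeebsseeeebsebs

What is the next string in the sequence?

Applying the rule to each of the 19 symbols of ebsseeebsseeeebsebs gives the pieces ebs se e e ebs ebs ebs se e e ebs ebs ebs ebs se e ebs se e, which concatenate to the answer.

ebsseeeebsebsebsseeeebsebsebsebsseeebssee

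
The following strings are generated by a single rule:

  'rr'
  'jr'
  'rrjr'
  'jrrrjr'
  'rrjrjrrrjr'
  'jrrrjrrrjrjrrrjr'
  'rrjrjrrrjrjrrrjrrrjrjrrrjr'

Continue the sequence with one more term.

jrrrjrrrjrjrrrjrrrjrjrrrjrjrrrjrrrjrjrrrjr

Each term (from the third on) is the two preceding terms concatenated in order: term 3 = rr·jr = rrjr.
So term 8 is jrrrjrrrjrjrrrjr·rrjrjrrrjrjrrrjrrrjrjrrrjr.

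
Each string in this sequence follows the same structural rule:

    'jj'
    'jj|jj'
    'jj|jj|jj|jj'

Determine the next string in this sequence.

Every step duplicates the string with '|' between the halves.
Doubling jj|jj|jj|jj with '|' between the halves:

jj|jj|jj|jj|jj|jj|jj|jj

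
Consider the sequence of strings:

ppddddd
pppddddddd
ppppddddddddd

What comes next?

pppppddddddddddd

Reading off run lengths: p runs 2, 3, 4; d runs 5, 7, 9 — each is linear in n, where the shown terms are n = 3, 4, 5.
For the next term, n = 6, so the run lengths are 5, 11.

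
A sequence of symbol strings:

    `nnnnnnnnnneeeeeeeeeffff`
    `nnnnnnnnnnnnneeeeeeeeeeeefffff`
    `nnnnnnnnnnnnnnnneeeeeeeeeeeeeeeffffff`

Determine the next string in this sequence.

nnnnnnnnnnnnnnnnnnneeeeeeeeeeeeeeeeeefffffff

Each string has the form n^{3n+1} e^{3n} f^{n+1}, where the shown terms are n = 3, 4, 5.
At n = 6 the blocks have lengths 19, 18, 7.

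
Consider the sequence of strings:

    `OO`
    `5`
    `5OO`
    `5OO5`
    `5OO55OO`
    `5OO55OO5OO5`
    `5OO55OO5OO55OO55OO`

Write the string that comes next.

5OO55OO5OO55OO55OO5OO55OO5OO5

From term 3 onward, concatenate the last term with the second-to-last: 5·OO = 5OO, 5OO·5 = 5OO5, …
The next term joins 5OO55OO5OO55OO55OO and 5OO55OO5OO5.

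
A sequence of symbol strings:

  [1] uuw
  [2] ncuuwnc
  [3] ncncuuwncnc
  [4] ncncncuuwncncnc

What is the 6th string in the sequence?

ncncncncncuuwncncncncnc

Each term wraps the previous one in nc on the left and nc on the right.
From ncncncuuwncncnc, 2 further steps: ncncncuuwncncnc → ncncncncuuwncncncnc → (answer).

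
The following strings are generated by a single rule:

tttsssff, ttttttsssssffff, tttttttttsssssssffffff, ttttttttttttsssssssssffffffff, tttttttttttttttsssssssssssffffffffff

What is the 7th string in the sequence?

The n-th term is 3n t's then 2n+1 s's then 2n f's (n = 1, 2, …).
At n = 7 the blocks have lengths 21, 15, 14.

tttttttttttttttttttttsssssssssssssssffffffffffffff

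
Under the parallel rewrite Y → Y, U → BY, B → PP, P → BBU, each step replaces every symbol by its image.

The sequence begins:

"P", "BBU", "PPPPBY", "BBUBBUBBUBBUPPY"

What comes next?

PPPPBYPPPPBYPPPPBYPPPPBYBBUBBUY

φ(BBUBBUBBUBBUPPY) expands symbol-by-symbol to PP PP BY PP PP BY PP PP BY PP PP BY BBU BBU Y; joining the 15 pieces gives the next term.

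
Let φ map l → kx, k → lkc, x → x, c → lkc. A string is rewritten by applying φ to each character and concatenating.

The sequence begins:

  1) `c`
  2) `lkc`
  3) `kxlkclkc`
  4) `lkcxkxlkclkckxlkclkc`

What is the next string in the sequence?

φ(lkcxkxlkclkckxlkclkc) expands symbol-by-symbol to kx lkc lkc x lkc x kx lkc lkc kx lkc lkc lkc x kx lkc lkc kx lkc lkc; joining the 20 pieces gives the next term.

kxlkclkcxlkcxkxlkclkckxlkclkclkcxkxlkclkckxlkclkc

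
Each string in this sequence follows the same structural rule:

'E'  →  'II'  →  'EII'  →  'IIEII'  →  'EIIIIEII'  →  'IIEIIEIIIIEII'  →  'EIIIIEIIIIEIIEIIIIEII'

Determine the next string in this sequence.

Each term (from the third on) is the two preceding terms concatenated in order: term 3 = E·II = EII.
So term 8 is IIEIIEIIIIEII·EIIIIEIIIIEIIEIIIIEII.

IIEIIEIIIIEIIEIIIIEIIIIEIIEIIIIEII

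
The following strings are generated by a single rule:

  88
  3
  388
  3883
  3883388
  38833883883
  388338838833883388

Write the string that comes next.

From term 3 onward, concatenate the last term with the second-to-last: 3·88 = 388, 388·3 = 3883, …
The next term joins 388338838833883388 and 38833883883.

38833883883388338838833883883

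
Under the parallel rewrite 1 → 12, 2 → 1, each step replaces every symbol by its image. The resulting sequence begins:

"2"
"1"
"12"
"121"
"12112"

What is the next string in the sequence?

Expanding 12112: 1→12, 2→1, 1→12, 1→12, 2→1. Concatenated: 12 1 12 12 1.

12112121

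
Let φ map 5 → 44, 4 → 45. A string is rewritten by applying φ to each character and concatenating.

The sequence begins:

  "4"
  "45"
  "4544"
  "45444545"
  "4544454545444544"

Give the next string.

Rewriting the 16 symbols of 4544454545444544 one by one yields 45 44 45 45 45 44 45 44 45 44 45 45 45 44 45 45; concatenated:

45444545454445444544454545444545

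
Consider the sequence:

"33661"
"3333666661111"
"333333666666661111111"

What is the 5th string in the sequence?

The n-th term is 2n 3's then 3n-1 6's then 3n-2 1's (n = 1, 2, …).
For term 5, n = 5, so the run lengths are 10, 14, 13.

3333333333666666666666661111111111111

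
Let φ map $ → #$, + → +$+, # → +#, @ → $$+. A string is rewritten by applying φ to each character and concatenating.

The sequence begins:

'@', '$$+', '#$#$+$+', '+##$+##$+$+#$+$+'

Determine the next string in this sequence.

+$++#+##$+$++#+##$+$+#$+$++##$+$+#$+$+

φ(+##$+##$+$+#$+$+) expands symbol-by-symbol to +$+ +# +# #$ +$+ +# +# #$ +$+ #$ +$+ +# #$ +$+ #$ +$+; joining the 16 pieces gives the next term.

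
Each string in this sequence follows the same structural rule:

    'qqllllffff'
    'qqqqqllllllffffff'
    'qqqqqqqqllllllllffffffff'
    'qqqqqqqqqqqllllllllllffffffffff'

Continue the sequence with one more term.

qqqqqqqqqqqqqqllllllllllllffffffffffff

The n-th term is 3n-1 q's then 2n+2 l's then 2n+2 f's (n = 1, 2, …).
At n = 5 the blocks have lengths 14, 12, 12.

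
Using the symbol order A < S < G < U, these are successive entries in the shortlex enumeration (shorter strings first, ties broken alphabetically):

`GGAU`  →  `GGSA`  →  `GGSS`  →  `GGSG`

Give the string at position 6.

GGGA

Advancing 2 positions from GGSG through GGSG → GGSU reaches term 6.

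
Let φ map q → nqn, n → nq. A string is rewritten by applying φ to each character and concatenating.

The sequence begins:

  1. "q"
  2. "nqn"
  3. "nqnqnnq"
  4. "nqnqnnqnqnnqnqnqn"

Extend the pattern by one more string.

φ(nqnqnnqnqnnqnqnqn) expands symbol-by-symbol to nq nqn nq nqn nq nq nqn nq nqn nq nq nqn nq nqn nq nqn nq; joining the 17 pieces gives the next term.

nqnqnnqnqnnqnqnqnnqnqnnqnqnqnnqnqnnqnqnnq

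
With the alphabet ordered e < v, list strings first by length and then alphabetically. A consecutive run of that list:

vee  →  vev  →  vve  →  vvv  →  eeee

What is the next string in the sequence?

Find the rightmost character of eeee below v, bump it to the next letter, and reset everything to its right to e.

eeev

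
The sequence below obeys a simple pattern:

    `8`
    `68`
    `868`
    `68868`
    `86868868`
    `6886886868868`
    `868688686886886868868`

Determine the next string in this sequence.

Each term (from the third on) is the two preceding terms concatenated in order: term 3 = 8·68 = 868.
So term 8 is 6886886868868·868688686886886868868.

6886886868868868688686886886868868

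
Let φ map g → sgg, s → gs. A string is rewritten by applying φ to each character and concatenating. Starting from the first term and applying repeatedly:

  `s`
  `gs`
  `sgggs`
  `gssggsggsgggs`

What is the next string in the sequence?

φ(gssggsggsgggs) expands symbol-by-symbol to sgg gs gs sgg sgg gs sgg sgg gs sgg sgg sgg gs; joining the 13 pieces gives the next term.

sgggsgssggsgggssggsgggssggsggsgggs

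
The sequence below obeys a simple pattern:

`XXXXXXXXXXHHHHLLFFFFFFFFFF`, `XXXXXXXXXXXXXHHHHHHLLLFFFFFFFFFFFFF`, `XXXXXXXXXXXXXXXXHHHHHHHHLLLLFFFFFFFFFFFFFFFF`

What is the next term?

XXXXXXXXXXXXXXXXXXXHHHHHHHHHHLLLLLFFFFFFFFFFFFFFFFFFF

The n-th term is 3n+1 X's then 2n-2 H's then n-1 L's then 3n+1 F's, where the shown terms are n = 3, 4, 5.
At n = 6 the blocks have lengths 19, 10, 5, 19.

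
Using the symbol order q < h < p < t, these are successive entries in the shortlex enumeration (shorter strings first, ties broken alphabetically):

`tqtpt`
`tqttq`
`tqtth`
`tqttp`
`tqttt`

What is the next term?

thqqq

Treat tqttt as a base-4 numeral over the given alphabet and add one, carrying through any trailing t's.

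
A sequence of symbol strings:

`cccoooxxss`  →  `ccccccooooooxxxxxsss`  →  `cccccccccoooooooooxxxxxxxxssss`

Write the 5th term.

cccccccccccccccoooooooooooooooxxxxxxxxxxxxxxssssss

The n-th term is 3n c's then 3n o's then 3n-1 x's then n+1 s's (n = 1, 2, …).
For term 5, n = 5, so the run lengths are 15, 15, 14, 6.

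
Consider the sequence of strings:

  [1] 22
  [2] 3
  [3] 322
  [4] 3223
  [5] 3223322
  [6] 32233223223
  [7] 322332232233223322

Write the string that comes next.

32233223223322332232233223223

This is a Fibonacci-style word recurrence s(k) = s(k−1)·s(k−2): e.g. 3·22 = 322.
The next term joins 322332232233223322 and 32233223223.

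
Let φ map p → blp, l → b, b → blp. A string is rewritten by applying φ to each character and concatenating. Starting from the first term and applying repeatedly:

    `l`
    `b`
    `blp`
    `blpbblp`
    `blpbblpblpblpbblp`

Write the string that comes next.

Replace each of the 17 characters of blpbblpblpblpbblp in place — blp b blp blp blp b blp blp b blp blp b blp blp blp b blp — and concatenate.

blpbblpblpblpbblpblpbblpblpbblpblpblpbblp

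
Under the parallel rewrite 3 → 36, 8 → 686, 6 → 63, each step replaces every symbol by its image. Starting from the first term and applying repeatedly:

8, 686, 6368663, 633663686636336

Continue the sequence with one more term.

Replace each of the 15 characters of 633663686636336 in place — 63 36 36 63 63 36 63 686 63 63 36 63 36 36 63 — and concatenate.

6336366363366368663633663363663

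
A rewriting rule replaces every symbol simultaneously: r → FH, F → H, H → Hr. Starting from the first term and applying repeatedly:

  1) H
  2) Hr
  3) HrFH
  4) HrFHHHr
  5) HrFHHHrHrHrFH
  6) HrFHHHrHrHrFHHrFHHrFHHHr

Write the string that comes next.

HrFHHHrHrHrFHHrFHHrFHHHrHrFHHHrHrFHHHrHrHrFH

φ(HrFHHHrHrHrFHHrFHHrFHHHr) expands symbol-by-symbol to Hr FH H Hr Hr Hr FH Hr FH Hr FH H Hr Hr FH H Hr Hr FH H Hr Hr Hr FH; joining the 24 pieces gives the next term.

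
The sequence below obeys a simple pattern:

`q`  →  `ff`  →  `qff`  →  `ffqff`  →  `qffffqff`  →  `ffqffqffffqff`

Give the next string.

qffffqffffqffqffffqff

This is a Fibonacci-style word recurrence s(k) = s(k−2)·s(k−1): e.g. q·ff = qff.
So term 7 is qffffqff·ffqffqffffqff.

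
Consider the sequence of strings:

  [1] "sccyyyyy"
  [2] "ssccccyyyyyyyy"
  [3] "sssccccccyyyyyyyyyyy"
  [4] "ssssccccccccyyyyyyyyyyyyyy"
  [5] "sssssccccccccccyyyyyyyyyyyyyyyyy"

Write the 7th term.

sssssssccccccccccccccyyyyyyyyyyyyyyyyyyyyyyy

Each string has the form s^{n} c^{2n} y^{3n+2} (n = 1, 2, …).
Setting n = 7 gives 7, 14, 23 characters in each block.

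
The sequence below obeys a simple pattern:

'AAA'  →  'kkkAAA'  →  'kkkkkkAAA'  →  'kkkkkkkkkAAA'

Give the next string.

kkkkkkkkkkkkAAA

Every step adds kkk at the front: s(k+1) = kkk·s(k).
So the next term is kkk·kkkkkkkkkAAA.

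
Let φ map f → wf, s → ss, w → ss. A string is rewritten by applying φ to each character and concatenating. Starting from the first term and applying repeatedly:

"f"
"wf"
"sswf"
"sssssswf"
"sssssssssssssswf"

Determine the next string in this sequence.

sssssssssssssssssssssssssssssswf

Applying the rule to each of the 16 symbols of sssssssssssssswf gives the pieces ss ss ss ss ss ss ss ss ss ss ss ss ss ss ss wf, which concatenate to the answer.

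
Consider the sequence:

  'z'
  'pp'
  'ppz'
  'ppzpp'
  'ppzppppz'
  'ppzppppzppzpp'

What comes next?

This is a Fibonacci-style word recurrence s(k) = s(k−1)·s(k−2): e.g. pp·z = ppz.
The next term joins ppzppppzppzpp and ppzppppz.

ppzppppzppzppppzppppz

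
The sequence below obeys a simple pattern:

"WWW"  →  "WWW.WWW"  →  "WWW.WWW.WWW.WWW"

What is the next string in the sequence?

Each string is two copies of the previous one joined by '.'.
So the next term is two copies of WWW.WWW.WWW.WWW with '.' between the halves.

WWW.WWW.WWW.WWW.WWW.WWW.WWW.WWW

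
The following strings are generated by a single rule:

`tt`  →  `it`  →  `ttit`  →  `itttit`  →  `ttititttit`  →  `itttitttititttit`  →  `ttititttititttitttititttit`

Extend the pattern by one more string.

From term 3 onward, concatenate the second-to-last term with the last: tt·it = ttit, it·ttit = itttit, …
Continuing: itttitttititttit · ttititttititttitttititttit gives term 8.

itttitttititttitttititttititttitttititttit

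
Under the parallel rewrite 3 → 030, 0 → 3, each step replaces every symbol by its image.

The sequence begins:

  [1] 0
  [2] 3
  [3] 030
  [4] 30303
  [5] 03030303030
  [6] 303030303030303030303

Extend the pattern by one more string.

Applying the rule to each of the 21 symbols of 303030303030303030303 gives the pieces 030 3 030 3 030 3 030 3 030 3 030 3 030 3 030 3 030 3 030 3 030, which concatenate to the answer.

0303030303030303030303030303030303030303030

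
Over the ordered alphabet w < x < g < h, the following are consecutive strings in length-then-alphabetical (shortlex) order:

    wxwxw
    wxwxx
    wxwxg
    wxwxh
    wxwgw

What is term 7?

wxwgg

Stepping forward 2 times from wxwgw: wxwgw → wxwgx, then the target.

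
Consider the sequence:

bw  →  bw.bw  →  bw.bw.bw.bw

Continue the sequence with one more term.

Each string is two copies of the previous one joined by '.'.
Doubling bw.bw.bw.bw with '.' between the halves:

bw.bw.bw.bw.bw.bw.bw.bw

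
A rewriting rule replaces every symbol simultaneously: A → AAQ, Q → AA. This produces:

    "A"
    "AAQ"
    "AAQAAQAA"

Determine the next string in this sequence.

Apply φ to AAQAAQAA symbol by symbol: A→AAQ, A→AAQ, Q→AA, A→AAQ, A→AAQ, Q→AA, A→AAQ, A→AAQ; joined: AAQ AAQ AA AAQ AAQ AA AAQ AAQ.

AAQAAQAAAAQAAQAAAAQAAQ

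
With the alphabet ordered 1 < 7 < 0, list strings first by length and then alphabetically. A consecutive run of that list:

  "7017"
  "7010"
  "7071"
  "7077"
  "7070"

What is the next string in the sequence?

7001

Treat 7070 as a base-3 numeral over the given alphabet and add one, carrying through any trailing 0's.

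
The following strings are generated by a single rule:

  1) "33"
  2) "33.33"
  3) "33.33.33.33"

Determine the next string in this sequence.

s(k+1) = s(k)·.·s(k) — each term doubles the last with '.' between the halves.
Doubling 33.33.33.33 with '.' between the halves:

33.33.33.33.33.33.33.33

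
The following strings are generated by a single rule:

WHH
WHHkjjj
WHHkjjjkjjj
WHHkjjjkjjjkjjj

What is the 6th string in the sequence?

Every step adds kjjj to the end: s(k+1) = s(k)·kjjj.
From WHHkjjjkjjjkjjj, 2 further steps: WHHkjjjkjjjkjjj → WHHkjjjkjjjkjjjkjjj → (answer).

WHHkjjjkjjjkjjjkjjjkjjj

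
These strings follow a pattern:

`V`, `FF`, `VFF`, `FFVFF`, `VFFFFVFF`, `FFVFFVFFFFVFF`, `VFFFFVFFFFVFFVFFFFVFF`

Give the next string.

From term 3 onward, concatenate the second-to-last term with the last: V·FF = VFF, FF·VFF = FFVFF, …
Continuing: FFVFFVFFFFVFF · VFFFFVFFFFVFFVFFFFVFF gives term 8.

FFVFFVFFFFVFFVFFFFVFFFFVFFVFFFFVFF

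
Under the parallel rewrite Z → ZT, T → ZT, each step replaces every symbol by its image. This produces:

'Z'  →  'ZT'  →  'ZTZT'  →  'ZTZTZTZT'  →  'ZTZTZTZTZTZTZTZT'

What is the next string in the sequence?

Replace each of the 16 characters of ZTZTZTZTZTZTZTZT in place — ZT ZT ZT ZT ZT ZT ZT ZT ZT ZT ZT ZT ZT ZT ZT ZT — and concatenate.

ZTZTZTZTZTZTZTZTZTZTZTZTZTZTZTZT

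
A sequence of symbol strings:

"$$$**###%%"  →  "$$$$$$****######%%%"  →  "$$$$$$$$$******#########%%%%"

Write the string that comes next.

The n-th term is 3n $'s then 2n *'s then 3n #'s then n+1 %'s (n = 1, 2, …).
For the next term, n = 4, so the run lengths are 12, 8, 12, 5.

$$$$$$$$$$$$********############%%%%%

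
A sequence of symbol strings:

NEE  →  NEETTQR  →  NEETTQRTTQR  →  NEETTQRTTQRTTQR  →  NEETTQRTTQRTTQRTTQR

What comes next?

NEETTQRTTQRTTQRTTQRTTQR

Every step adds TTQR to the end: s(k+1) = s(k)·TTQR.
So the next term is NEETTQRTTQRTTQRTTQR·TTQR.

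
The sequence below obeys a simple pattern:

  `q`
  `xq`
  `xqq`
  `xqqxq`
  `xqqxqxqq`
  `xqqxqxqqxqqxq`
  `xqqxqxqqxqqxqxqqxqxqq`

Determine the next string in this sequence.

From term 3 onward, concatenate the last term with the second-to-last: xq·q = xqq, xqq·xq = xqqxq, …
Continuing: xqqxqxqqxqqxqxqqxqxqq · xqqxqxqqxqqxq gives term 8.

xqqxqxqqxqqxqxqqxqxqqxqqxqxqqxqqxq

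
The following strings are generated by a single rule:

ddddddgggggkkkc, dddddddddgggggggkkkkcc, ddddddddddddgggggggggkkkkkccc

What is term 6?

Each string has the form d^{3n} g^{2n+1} k^{n+1} c^{n-1}, where the shown terms are n = 2, 3, 4.
At n = 7 the blocks have lengths 21, 15, 8, 6.

dddddddddddddddddddddgggggggggggggggkkkkkkkkcccccc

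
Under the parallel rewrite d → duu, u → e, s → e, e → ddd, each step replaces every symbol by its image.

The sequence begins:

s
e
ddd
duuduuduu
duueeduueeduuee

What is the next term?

φ(duueeduueeduuee) expands symbol-by-symbol to duu e e ddd ddd duu e e ddd ddd duu e e ddd ddd; joining the 15 pieces gives the next term.

duueeddddddduueeddddddduueedddddd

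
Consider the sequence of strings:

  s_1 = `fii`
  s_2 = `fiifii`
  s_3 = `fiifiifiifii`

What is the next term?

fiifiifiifiifiifiifiifii

s(k+1) = s(k)·s(k) — each term doubles the last.
One more doubling of fiifiifiifii gives the answer.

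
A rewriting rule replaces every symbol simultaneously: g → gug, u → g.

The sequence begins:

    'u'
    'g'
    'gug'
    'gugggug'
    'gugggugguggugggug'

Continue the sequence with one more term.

φ(gugggugguggugggug) expands symbol-by-symbol to gug g gug gug gug g gug gug g gug gug g gug gug gug g gug; joining the 17 pieces gives the next term.

gugggugguggugggugguggguggugggugguggugggug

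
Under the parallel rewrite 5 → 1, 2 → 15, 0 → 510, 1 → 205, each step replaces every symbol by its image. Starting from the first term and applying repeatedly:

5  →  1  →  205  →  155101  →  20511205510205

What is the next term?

Rewriting the 14 symbols of 20511205510205 one by one yields 15 510 1 205 205 15 510 1 1 205 510 15 510 1; concatenated:

1551012052051551011205510155101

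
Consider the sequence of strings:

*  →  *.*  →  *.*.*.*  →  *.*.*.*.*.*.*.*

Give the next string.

s(k+1) = s(k)·.·s(k) — each term doubles the last with '.' between the halves.
Doubling *.*.*.*.*.*.*.* with '.' between the halves:

*.*.*.*.*.*.*.*.*.*.*.*.*.*.*.*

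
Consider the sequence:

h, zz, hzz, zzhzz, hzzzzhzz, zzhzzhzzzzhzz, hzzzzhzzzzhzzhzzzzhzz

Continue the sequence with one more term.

zzhzzhzzzzhzzhzzzzhzzzzhzzhzzzzhzz

From term 3 onward, concatenate the second-to-last term with the last: h·zz = hzz, zz·hzz = zzhzz, …
So term 8 is zzhzzhzzzzhzz·hzzzzhzzzzhzzhzzzzhzz.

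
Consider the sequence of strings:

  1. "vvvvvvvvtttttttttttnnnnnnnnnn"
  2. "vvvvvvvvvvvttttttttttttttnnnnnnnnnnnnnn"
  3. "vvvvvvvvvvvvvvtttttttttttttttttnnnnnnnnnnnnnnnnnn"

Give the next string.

The n-th term is 3n-1 v's then 3n+2 t's then 4n-2 n's, where the shown terms are n = 3, 4, 5.
For the next term, n = 6, so the run lengths are 17, 20, 22.

vvvvvvvvvvvvvvvvvttttttttttttttttttttnnnnnnnnnnnnnnnnnnnnnn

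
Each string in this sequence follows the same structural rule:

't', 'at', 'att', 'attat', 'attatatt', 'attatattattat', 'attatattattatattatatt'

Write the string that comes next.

attatattattatattatattattatattattat

From term 3 onward, concatenate the last term with the second-to-last: at·t = att, att·at = attat, …
Continuing: attatattattatattatatt · attatattattat gives term 8.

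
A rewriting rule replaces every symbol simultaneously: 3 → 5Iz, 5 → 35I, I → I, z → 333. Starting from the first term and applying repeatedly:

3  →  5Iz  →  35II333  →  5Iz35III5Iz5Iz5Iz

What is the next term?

Applying the rule to each of the 17 symbols of 5Iz35III5Iz5Iz5Iz gives the pieces 35I I 333 5Iz 35I I I I 35I I 333 35I I 333 35I I 333, which concatenate to the answer.

35II3335Iz35IIII35II33335II33335II333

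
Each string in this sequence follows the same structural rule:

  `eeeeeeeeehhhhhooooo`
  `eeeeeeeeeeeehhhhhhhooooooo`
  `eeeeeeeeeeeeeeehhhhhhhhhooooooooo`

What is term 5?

eeeeeeeeeeeeeeeeeeeeehhhhhhhhhhhhhooooooooooooo

Each string has the form e^{3n} h^{2n-1} o^{2n-1}, where the shown terms are n = 3, 4, 5.
Setting n = 7 gives 21, 13, 13 characters in each block.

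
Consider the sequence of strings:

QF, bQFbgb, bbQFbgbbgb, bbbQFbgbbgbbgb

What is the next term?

s(k+1) = b·s(k)·bgb, so each term gains b as a prefix and bgb as a suffix.
Applying this once more to bbbQFbgbbgbbgb:

bbbbQFbgbbgbbgbbgb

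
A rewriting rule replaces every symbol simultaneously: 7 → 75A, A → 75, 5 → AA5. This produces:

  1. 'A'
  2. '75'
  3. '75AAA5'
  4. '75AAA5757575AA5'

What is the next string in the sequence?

75AAA5757575AA575AAA575AAA575AAA57575AA5

φ(75AAA5757575AA5) expands symbol-by-symbol to 75A AA5 75 75 75 AA5 75A AA5 75A AA5 75A AA5 75 75 AA5; joining the 15 pieces gives the next term.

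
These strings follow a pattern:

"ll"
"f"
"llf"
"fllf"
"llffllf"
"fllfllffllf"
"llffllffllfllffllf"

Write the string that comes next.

From term 3 onward, concatenate the second-to-last term with the last: ll·f = llf, f·llf = fllf, …
Continuing: fllfllffllf · llffllffllfllffllf gives term 8.

fllfllffllfllffllffllfllffllf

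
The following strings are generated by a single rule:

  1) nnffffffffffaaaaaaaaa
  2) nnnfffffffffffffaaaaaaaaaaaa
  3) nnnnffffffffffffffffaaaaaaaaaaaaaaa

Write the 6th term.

nnnnnnnfffffffffffffffffffffffffaaaaaaaaaaaaaaaaaaaaaaaa

The n-th term is n-1 n's then 3n+1 f's then 3n a's, where the shown terms are n = 3, 4, 5.
Setting n = 8 gives 7, 25, 24 characters in each block.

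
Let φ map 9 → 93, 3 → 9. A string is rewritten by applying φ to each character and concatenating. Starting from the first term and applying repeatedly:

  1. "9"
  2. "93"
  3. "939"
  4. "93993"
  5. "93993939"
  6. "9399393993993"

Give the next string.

Replace each of the 13 characters of 9399393993993 in place — 93 9 93 93 9 93 9 93 93 9 93 93 9 — and concatenate.

939939399399393993939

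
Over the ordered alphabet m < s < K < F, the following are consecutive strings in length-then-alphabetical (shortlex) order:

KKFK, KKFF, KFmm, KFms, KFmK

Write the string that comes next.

The successor of KFmK increments the rightmost position that isn't already F and resets every position after it to m.

KFmF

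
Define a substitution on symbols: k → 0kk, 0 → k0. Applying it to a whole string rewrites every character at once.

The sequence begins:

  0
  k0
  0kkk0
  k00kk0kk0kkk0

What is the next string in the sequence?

φ(k00kk0kk0kkk0) expands symbol-by-symbol to 0kk k0 k0 0kk 0kk k0 0kk 0kk k0 0kk 0kk 0kk k0; joining the 13 pieces gives the next term.

0kkk0k00kk0kkk00kk0kkk00kk0kk0kkk0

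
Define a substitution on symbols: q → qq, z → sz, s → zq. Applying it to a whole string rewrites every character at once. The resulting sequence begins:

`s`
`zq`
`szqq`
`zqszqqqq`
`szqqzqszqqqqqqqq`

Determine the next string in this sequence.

Replace each of the 16 characters of szqqzqszqqqqqqqq in place — zq sz qq qq sz qq zq sz qq qq qq qq qq qq qq qq — and concatenate.

zqszqqqqszqqzqszqqqqqqqqqqqqqqqq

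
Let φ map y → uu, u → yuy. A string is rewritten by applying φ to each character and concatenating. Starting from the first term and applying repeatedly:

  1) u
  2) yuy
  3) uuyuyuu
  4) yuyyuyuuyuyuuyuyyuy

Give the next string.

Applying the rule to each of the 19 symbols of yuyyuyuuyuyuuyuyyuy gives the pieces uu yuy uu uu yuy uu yuy yuy uu yuy uu yuy yuy uu yuy uu uu yuy uu, which concatenate to the answer.

uuyuyuuuuyuyuuyuyyuyuuyuyuuyuyyuyuuyuyuuuuyuyuu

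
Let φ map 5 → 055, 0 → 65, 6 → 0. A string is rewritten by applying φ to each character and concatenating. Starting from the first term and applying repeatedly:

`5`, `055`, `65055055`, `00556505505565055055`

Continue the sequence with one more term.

Rewriting the 20 symbols of 00556505505565055055 one by one yields 65 65 055 055 0 055 65 055 055 65 055 055 0 055 65 055 055 65 055 055; concatenated:

65650550550055650550556505505500556505505565055055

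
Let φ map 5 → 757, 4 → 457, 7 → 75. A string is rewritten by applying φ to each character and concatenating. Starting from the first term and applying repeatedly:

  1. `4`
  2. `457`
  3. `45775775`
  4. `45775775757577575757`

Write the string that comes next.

φ(45775775757577575757) expands symbol-by-symbol to 457 757 75 75 757 75 75 757 75 757 75 757 75 75 757 75 757 75 757 75; joining the 20 pieces gives the next term.

4577577575757757575775757757577575757757577575775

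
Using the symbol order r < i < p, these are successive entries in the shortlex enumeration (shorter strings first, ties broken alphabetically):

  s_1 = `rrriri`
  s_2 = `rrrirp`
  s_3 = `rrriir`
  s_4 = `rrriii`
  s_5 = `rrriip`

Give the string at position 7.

Stepping forward 2 times from rrriip: rrriip → rrripr, then the target.

rrripi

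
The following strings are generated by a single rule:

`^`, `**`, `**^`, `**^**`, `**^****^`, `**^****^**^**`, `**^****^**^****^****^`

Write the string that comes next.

**^****^**^****^****^**^****^**^**

This is a Fibonacci-style word recurrence s(k) = s(k−1)·s(k−2): e.g. **·^ = **^.
The next term joins **^****^**^****^****^ and **^****^**^**.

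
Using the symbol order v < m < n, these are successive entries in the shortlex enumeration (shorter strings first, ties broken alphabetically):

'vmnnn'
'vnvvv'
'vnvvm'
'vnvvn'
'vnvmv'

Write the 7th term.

Stepping forward 2 times from vnvmv: vnvmv → vnvmm, then the target.

vnvmn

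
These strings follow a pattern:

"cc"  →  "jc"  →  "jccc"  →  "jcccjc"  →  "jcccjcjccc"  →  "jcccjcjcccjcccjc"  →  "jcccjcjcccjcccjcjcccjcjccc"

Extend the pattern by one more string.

jcccjcjcccjcccjcjcccjcjcccjcccjcjcccjcccjc

This is a Fibonacci-style word recurrence s(k) = s(k−1)·s(k−2): e.g. jc·cc = jccc.
So term 8 is jcccjcjcccjcccjcjcccjcjccc·jcccjcjcccjcccjc.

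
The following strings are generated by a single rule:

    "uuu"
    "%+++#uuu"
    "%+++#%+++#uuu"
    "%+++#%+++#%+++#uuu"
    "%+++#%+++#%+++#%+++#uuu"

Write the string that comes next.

Each term is the previous one with %+++# prepended.
So the next term is %+++#·%+++#%+++#%+++#%+++#uuu.

%+++#%+++#%+++#%+++#%+++#uuu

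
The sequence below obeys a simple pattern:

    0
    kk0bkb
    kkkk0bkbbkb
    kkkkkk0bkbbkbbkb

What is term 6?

kkkkkkkkkk0bkbbkbbkbbkbbkb

Every step adds kk to the front and bkb to the end of the previous string.
From kkkkkk0bkbbkbbkb, 2 further steps: kkkkkk0bkbbkbbkb → kkkkkkkk0bkbbkbbkbbkb → (answer).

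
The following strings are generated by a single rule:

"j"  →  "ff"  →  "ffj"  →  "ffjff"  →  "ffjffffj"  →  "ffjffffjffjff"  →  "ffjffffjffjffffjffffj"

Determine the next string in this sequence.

ffjffffjffjffffjffffjffjffffjffjff

This is a Fibonacci-style word recurrence s(k) = s(k−1)·s(k−2): e.g. ff·j = ffj.
Continuing: ffjffffjffjffffjffffj · ffjffffjffjff gives term 8.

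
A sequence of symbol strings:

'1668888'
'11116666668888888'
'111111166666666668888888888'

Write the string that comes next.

1111111111666666666666668888888888888

Term n consists of 3n-2 1's, followed by 4n-2 6's, followed by 3n+1 8's (n = 1, 2, …).
For the next term, n = 4, so the run lengths are 10, 14, 13.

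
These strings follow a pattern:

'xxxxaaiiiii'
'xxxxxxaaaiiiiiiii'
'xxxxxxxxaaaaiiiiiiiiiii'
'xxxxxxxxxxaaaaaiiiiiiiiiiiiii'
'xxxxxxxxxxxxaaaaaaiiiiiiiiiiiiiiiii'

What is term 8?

Term n consists of 2n x's, followed by n a's, followed by 3n-1 i's, where the shown terms are n = 2, 3, 4, 5, 6.
At n = 9 the blocks have lengths 18, 9, 26.

xxxxxxxxxxxxxxxxxxaaaaaaaaaiiiiiiiiiiiiiiiiiiiiiiiiii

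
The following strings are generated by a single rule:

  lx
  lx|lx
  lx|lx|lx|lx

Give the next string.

Every step duplicates the string with '|' between the halves.
So the next term is two copies of lx|lx|lx|lx with '|' between the halves.

lx|lx|lx|lx|lx|lx|lx|lx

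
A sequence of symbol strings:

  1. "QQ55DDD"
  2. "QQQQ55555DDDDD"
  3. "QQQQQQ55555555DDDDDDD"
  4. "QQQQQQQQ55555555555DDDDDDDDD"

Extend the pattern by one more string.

Each string has the form Q^{2n} 5^{3n-1} D^{2n+1} (n = 1, 2, …).
For the next term, n = 5, so the run lengths are 10, 14, 11.

QQQQQQQQQQ55555555555555DDDDDDDDDDD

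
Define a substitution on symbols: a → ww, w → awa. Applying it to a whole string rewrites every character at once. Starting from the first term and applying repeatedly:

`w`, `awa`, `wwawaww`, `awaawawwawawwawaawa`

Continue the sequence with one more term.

Rewriting the 19 symbols of awaawawwawawwawaawa one by one yields ww awa ww ww awa ww awa awa ww awa ww awa awa ww awa ww ww awa ww; concatenated:

wwawawwwwawawwawaawawwawawwawaawawwawawwwwawaww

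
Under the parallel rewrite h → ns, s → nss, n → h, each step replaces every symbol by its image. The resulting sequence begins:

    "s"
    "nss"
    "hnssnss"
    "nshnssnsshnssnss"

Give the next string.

φ(nshnssnsshnssnss) expands symbol-by-symbol to h nss ns h nss nss h nss nss ns h nss nss h nss nss; joining the 16 pieces gives the next term.

hnssnshnssnsshnssnssnshnssnsshnssnss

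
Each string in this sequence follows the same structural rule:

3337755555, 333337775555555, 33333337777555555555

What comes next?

3333333337777755555555555

Reading off run lengths: 3 runs 3, 5, 7; 7 runs 2, 3, 4; 5 runs 5, 7, 9 — each is linear in n, where the shown terms are n = 2, 3, 4.
For the next term, n = 5, so the run lengths are 9, 5, 11.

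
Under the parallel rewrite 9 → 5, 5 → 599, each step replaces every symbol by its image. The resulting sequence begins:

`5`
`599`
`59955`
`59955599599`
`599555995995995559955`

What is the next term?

Rewriting the 21 symbols of 599555995995995559955 one by one yields 599 5 5 599 599 599 5 5 599 5 5 599 5 5 599 599 599 5 5 599 599; concatenated:

5995559959959955599555995559959959955599599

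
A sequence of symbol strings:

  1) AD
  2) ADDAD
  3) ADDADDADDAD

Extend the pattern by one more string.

ADDADDADDADDADDADDADDAD

Each string is two copies of the previous one joined by 'D'.
One more doubling of ADDADDADDAD gives the answer.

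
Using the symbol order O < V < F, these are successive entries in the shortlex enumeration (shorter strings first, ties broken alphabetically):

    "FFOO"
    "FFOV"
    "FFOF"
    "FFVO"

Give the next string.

Find the rightmost character of FFVO below F, bump it to the next letter, and reset everything to its right to O.

FFVV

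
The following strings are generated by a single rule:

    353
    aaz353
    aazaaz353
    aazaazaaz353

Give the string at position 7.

aazaazaazaazaazaaz353

The strings grow by a fixed prefix aaz each time.
From aazaazaaz353, 3 further steps: aazaazaaz353 → aazaazaazaaz353 → aazaazaazaazaaz353 → (answer).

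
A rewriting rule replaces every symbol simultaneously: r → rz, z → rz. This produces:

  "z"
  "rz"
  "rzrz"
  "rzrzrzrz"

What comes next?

rzrzrzrzrzrzrzrz

Expanding rzrzrzrz: r→rz, z→rz, r→rz, z→rz, r→rz, z→rz, r→rz, z→rz. Concatenated: rz rz rz rz rz rz rz rz.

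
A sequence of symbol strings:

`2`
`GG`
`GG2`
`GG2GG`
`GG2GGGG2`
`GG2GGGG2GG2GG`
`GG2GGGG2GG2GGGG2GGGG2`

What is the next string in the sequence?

This is a Fibonacci-style word recurrence s(k) = s(k−1)·s(k−2): e.g. GG·2 = GG2.
The next term joins GG2GGGG2GG2GGGG2GGGG2 and GG2GGGG2GG2GG.

GG2GGGG2GG2GGGG2GGGG2GG2GGGG2GG2GG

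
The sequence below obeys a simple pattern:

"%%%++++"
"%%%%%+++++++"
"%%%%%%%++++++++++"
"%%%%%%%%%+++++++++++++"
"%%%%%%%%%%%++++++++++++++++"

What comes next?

Each string has the form %^{2n+1} +^{3n+1} (n = 1, 2, …).
Setting n = 6 gives 13, 19 characters in each block.

%%%%%%%%%%%%%+++++++++++++++++++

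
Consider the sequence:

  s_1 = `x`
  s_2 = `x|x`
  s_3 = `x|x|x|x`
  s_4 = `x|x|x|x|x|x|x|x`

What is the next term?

x|x|x|x|x|x|x|x|x|x|x|x|x|x|x|x

Each string is two copies of the previous one joined by '|'.
One more doubling of x|x|x|x|x|x|x|x gives the answer.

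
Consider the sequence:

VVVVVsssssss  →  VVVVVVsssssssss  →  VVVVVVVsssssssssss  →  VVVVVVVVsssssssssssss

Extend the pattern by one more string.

Each string has the form V^{n+2} s^{2n+1}, where the shown terms are n = 3, 4, 5, 6.
Setting n = 7 gives 9, 15 characters in each block.

VVVVVVVVVsssssssssssssss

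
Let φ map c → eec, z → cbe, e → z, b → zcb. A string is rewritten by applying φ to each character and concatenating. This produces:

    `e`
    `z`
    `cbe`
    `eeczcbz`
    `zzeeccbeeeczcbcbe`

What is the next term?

φ(zzeeccbeeeczcbcbe) expands symbol-by-symbol to cbe cbe z z eec eec zcb z z z eec cbe eec zcb eec zcb z; joining the 17 pieces gives the next term.

cbecbezzeeceeczcbzzzeeccbeeeczcbeeczcbz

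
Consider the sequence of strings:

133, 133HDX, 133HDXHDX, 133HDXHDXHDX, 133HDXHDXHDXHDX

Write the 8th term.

133HDXHDXHDXHDXHDXHDXHDX

Every step adds HDX to the end: s(k+1) = s(k)·HDX.
From 133HDXHDXHDXHDX, 3 further steps: 133HDXHDXHDXHDX → 133HDXHDXHDXHDXHDX → 133HDXHDXHDXHDXHDXHDX → (answer).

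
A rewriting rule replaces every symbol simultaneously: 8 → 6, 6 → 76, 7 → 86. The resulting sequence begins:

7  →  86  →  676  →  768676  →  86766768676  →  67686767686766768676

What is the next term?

Replace each of the 20 characters of 67686767686766768676 in place — 76 86 76 6 76 86 76 86 76 6 76 86 76 76 86 76 6 76 86 76 — and concatenate.

7686766768676867667686767686766768676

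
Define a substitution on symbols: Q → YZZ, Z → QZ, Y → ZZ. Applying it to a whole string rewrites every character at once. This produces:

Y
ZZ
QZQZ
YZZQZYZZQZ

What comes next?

Rewriting each symbol of YZZQZYZZQZ: Y→ZZ, Z→QZ, Z→QZ, Q→YZZ, Z→QZ, Y→ZZ, Z→QZ, Z→QZ, Q→YZZ, Z→QZ, which concatenates to ZZ QZ QZ YZZ QZ ZZ QZ QZ YZZ QZ.

ZZQZQZYZZQZZZQZQZYZZQZ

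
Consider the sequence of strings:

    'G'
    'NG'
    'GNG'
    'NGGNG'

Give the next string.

GNGNGGNG

From term 3 onward, concatenate the second-to-last term with the last: G·NG = GNG, NG·GNG = NGGNG, …
The next term joins GNG and NGGNG.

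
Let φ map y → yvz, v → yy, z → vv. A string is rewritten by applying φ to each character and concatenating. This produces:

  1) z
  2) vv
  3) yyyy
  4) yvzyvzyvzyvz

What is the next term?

Rewriting each symbol of yvzyvzyvzyvz: y→yvz, v→yy, z→vv, y→yvz, v→yy, z→vv, y→yvz, v→yy, z→vv, y→yvz, v→yy, z→vv, which concatenates to yvz yy vv yvz yy vv yvz yy vv yvz yy vv.

yvzyyvvyvzyyvvyvzyyvvyvzyyvv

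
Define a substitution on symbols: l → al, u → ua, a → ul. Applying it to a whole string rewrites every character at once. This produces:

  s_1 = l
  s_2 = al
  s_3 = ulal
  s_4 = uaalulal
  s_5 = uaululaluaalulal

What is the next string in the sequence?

Rewriting the 16 symbols of uaululaluaalulal one by one yields ua ul ua al ua al ul al ua ul ul al ua al ul al; concatenated:

uauluaaluaalulaluaululaluaalulal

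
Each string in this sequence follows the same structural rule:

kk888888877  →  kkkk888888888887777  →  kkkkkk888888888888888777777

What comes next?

Term n consists of 2n k's, followed by 4n+3 8's, followed by 2n 7's (n = 1, 2, …).
Setting n = 4 gives 8, 19, 8 characters in each block.

kkkkkkkk888888888888888888877777777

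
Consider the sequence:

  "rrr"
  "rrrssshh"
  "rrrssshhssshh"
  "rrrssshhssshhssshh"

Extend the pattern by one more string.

The strings grow by a fixed suffix ssshh each time.
Applying this once more to rrrssshhssshhssshh:

rrrssshhssshhssshhssshh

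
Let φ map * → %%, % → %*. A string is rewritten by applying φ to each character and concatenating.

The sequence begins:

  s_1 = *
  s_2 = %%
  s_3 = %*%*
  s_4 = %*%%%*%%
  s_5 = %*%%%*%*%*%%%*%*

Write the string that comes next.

φ(%*%%%*%*%*%%%*%*) expands symbol-by-symbol to %* %% %* %* %* %% %* %% %* %% %* %* %* %% %* %%; joining the 16 pieces gives the next term.

%*%%%*%*%*%%%*%%%*%%%*%*%*%%%*%%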